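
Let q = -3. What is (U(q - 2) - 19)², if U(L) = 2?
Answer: 289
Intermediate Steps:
(U(q - 2) - 19)² = (2 - 19)² = (-17)² = 289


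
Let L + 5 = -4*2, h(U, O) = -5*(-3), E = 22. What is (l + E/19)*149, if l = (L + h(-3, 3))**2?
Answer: 14602/19 ≈ 768.53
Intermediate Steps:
h(U, O) = 15
L = -13 (L = -5 - 4*2 = -5 - 8 = -13)
l = 4 (l = (-13 + 15)**2 = 2**2 = 4)
(l + E/19)*149 = (4 + 22/19)*149 = (98/19)*149 = 14602/19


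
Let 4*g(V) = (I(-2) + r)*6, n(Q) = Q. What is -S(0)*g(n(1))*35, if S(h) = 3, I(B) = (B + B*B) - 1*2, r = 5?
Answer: -1575/2 ≈ -787.50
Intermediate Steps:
I(B) = -2 + B + B² (I(B) = (B + B²) - 2 = -2 + B + B²)
g(V) = 15/2 (g(V) = (((-2 - 2 + (-2)²) + 5)*6)/4 = (((-2 - 2 + 4) + 5)*6)/4 = ((0 + 5)*6)/4 = (5*6)/4 = (¼)*30 = 15/2)
-S(0)*g(n(1))*35 = -3*(15/2)*35 = -45*35/2 = -1*1575/2 = -1575/2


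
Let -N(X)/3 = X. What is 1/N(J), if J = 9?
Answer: -1/27 ≈ -0.037037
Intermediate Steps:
N(X) = -3*X
1/N(J) = 1/(-3*9) = 1/(-27) = -1/27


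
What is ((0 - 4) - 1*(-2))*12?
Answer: -24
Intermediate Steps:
((0 - 4) - 1*(-2))*12 = (-4 + 2)*12 = -2*12 = -24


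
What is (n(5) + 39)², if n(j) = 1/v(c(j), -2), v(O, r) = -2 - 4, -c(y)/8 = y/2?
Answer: 54289/36 ≈ 1508.0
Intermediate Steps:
c(y) = -4*y (c(y) = -8*y/2 = -4*y)
v(O, r) = -6
n(j) = -⅙ (n(j) = 1/(-6) = -⅙)
(n(5) + 39)² = (-⅙ + 39)² = (233/6)² = 54289/36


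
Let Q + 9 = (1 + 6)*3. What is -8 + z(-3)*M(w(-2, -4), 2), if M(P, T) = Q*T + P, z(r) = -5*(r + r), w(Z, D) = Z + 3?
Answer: 742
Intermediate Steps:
Q = 12 (Q = -9 + (1 + 6)*3 = -9 + 7*3 = -9 + 21 = 12)
w(Z, D) = 3 + Z
z(r) = -10*r
M(P, T) = P + 12*T (M(P, T) = 12*T + P = P + 12*T)
-8 + z(-3)*M(w(-2, -4), 2) = -8 + (-10*(-3))*((3 - 2) + 12*2) = -8 + 30*(1 + 24) = -8 + 30*25 = -8 + 750 = 742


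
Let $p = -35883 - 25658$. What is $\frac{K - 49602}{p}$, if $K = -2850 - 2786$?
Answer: $\frac{55238}{61541} \approx 0.89758$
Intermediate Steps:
$p = -61541$
$K = -5636$
$\frac{K - 49602}{p} = \frac{-5636 - 49602}{-61541} = \left(-55238\right) \left(- \frac{1}{61541}\right) = \frac{55238}{61541}$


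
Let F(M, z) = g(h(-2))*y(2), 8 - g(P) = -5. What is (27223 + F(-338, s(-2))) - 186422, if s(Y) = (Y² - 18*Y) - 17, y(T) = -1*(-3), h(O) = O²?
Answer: -159160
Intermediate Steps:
y(T) = 3
s(Y) = -17 + Y² - 18*Y
g(P) = 13 (g(P) = 8 - 1*(-5) = 8 + 5 = 13)
F(M, z) = 39 (F(M, z) = 13*3 = 39)
(27223 + F(-338, s(-2))) - 186422 = (27223 + 39) - 186422 = 27262 - 186422 = -159160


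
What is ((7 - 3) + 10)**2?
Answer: 196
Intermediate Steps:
((7 - 3) + 10)**2 = (4 + 10)**2 = 14**2 = 196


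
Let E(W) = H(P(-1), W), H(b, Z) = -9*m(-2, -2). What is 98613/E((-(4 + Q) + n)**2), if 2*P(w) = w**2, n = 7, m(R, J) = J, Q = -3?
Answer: 10957/2 ≈ 5478.5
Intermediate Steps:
P(w) = w**2/2
H(b, Z) = 18 (H(b, Z) = -9*(-2) = 18)
E(W) = 18
98613/E((-(4 + Q) + n)**2) = 98613/18 = 98613*(1/18) = 10957/2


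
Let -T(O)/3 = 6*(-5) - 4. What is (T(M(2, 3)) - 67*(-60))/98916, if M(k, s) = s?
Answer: 687/16486 ≈ 0.041672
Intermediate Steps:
T(O) = 102 (T(O) = -3*(6*(-5) - 4) = -3*(-30 - 4) = -3*(-34) = 102)
(T(M(2, 3)) - 67*(-60))/98916 = (102 - 67*(-60))/98916 = (102 + 4020)*(1/98916) = 4122*(1/98916) = 687/16486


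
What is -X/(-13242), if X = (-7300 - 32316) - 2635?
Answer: -42251/13242 ≈ -3.1907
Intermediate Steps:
X = -42251 (X = -39616 - 2635 = -42251)
-X/(-13242) = -(-42251)/(-13242) = -(-42251)*(-1)/13242 = -1*42251/13242 = -42251/13242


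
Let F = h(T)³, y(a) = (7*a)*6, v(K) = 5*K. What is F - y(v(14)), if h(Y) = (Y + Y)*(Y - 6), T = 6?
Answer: -2940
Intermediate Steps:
h(Y) = 2*Y*(-6 + Y) (h(Y) = (2*Y)*(-6 + Y) = 2*Y*(-6 + Y))
y(a) = 42*a
F = 0 (F = (2*6*(-6 + 6))³ = (2*6*0)³ = 0³ = 0)
F - y(v(14)) = 0 - 42*5*14 = 0 - 42*70 = 0 - 1*2940 = 0 - 2940 = -2940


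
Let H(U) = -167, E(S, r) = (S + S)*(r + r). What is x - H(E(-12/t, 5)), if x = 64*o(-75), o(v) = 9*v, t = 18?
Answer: -43033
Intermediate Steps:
E(S, r) = 4*S*r (E(S, r) = (2*S)*(2*r) = 4*S*r)
x = -43200 (x = 64*(9*(-75)) = 64*(-675) = -43200)
x - H(E(-12/t, 5)) = -43200 - 1*(-167) = -43200 + 167 = -43033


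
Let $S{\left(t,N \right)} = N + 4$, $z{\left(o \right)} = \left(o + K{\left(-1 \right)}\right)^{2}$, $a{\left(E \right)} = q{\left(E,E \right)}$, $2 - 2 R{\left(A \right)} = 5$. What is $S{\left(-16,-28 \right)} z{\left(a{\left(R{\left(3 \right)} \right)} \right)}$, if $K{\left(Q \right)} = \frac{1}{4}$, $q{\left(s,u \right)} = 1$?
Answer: $- \frac{75}{2} \approx -37.5$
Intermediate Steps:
$K{\left(Q \right)} = \frac{1}{4}$
$R{\left(A \right)} = - \frac{3}{2}$ ($R{\left(A \right)} = 1 - \frac{5}{2} = - \frac{3}{2}$)
$a{\left(E \right)} = 1$
$z{\left(o \right)} = \left(\frac{1}{4} + o\right)^{2}$ ($z{\left(o \right)} = \left(o + \frac{1}{4}\right)^{2} = \left(\frac{1}{4} + o\right)^{2}$)
$S{\left(t,N \right)} = 4 + N$
$S{\left(-16,-28 \right)} z{\left(a{\left(R{\left(3 \right)} \right)} \right)} = \left(4 - 28\right) \frac{\left(1 + 4 \cdot 1\right)^{2}}{16} = - 24 \frac{\left(1 + 4\right)^{2}}{16} = - 24 \frac{5^{2}}{16} = - 24 \cdot \frac{1}{16} \cdot 25 = \left(-24\right) \frac{25}{16} = - \frac{75}{2}$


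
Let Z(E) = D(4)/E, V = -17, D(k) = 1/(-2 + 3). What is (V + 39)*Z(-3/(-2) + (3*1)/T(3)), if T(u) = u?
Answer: 44/5 ≈ 8.8000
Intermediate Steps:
D(k) = 1 (D(k) = 1/1 = 1)
Z(E) = 1/E
(V + 39)*Z(-3/(-2) + (3*1)/T(3)) = (-17 + 39)/(-3/(-2) + (3*1)/3) = 22/(-3*(-½) + 3*(⅓)) = 22/(3/2 + 1) = 22/(5/2) = 22*(⅖) = 44/5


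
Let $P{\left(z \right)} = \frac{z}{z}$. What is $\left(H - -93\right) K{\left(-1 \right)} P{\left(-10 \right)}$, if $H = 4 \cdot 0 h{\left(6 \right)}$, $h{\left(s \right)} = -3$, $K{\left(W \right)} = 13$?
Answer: $1209$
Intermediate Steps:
$P{\left(z \right)} = 1$
$H = 0$ ($H = 4 \cdot 0 \left(-3\right) = 0 \left(-3\right) = 0$)
$\left(H - -93\right) K{\left(-1 \right)} P{\left(-10 \right)} = \left(0 - -93\right) 13 \cdot 1 = \left(0 + 93\right) 13 \cdot 1 = 93 \cdot 13 \cdot 1 = 1209 \cdot 1 = 1209$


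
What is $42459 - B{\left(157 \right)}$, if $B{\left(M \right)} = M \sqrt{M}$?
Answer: $42459 - 157 \sqrt{157} \approx 40492.0$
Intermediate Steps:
$B{\left(M \right)} = M^{\frac{3}{2}}$
$42459 - B{\left(157 \right)} = 42459 - 157^{\frac{3}{2}} = 42459 - 157 \sqrt{157}$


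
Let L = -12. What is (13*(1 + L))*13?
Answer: -1859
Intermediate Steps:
(13*(1 + L))*13 = (13*(1 - 12))*13 = (13*(-11))*13 = -143*13 = -1859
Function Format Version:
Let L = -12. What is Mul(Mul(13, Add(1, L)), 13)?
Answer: -1859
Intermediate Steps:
Mul(Mul(13, Add(1, L)), 13) = Mul(Mul(13, Add(1, -12)), 13) = Mul(Mul(13, -11), 13) = Mul(-143, 13) = -1859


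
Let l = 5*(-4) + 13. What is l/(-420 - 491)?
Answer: 7/911 ≈ 0.0076839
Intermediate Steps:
l = -7 (l = -20 + 13 = -7)
l/(-420 - 491) = -7/(-420 - 491) = -7/(-911) = -7*(-1/911) = 7/911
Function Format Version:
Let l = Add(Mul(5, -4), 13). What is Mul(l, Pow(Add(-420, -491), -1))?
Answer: Rational(7, 911) ≈ 0.0076839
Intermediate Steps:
l = -7 (l = Add(-20, 13) = -7)
Mul(l, Pow(Add(-420, -491), -1)) = Mul(-7, Pow(Add(-420, -491), -1)) = Mul(-7, Pow(-911, -1)) = Mul(-7, Rational(-1, 911)) = Rational(7, 911)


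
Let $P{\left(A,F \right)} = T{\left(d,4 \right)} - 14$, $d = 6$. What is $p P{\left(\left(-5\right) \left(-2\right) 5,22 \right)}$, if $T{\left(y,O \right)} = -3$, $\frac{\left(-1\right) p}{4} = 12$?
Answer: $816$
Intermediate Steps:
$p = -48$ ($p = \left(-4\right) 12 = -48$)
$P{\left(A,F \right)} = -17$ ($P{\left(A,F \right)} = -3 - 14 = -17$)
$p P{\left(\left(-5\right) \left(-2\right) 5,22 \right)} = \left(-48\right) \left(-17\right) = 816$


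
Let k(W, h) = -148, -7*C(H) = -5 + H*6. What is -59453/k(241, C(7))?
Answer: 59453/148 ≈ 401.71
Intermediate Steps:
C(H) = 5/7 - 6*H/7 (C(H) = -(-5 + H*6)/7 = -(-5 + 6*H)/7 = 5/7 - 6*H/7)
-59453/k(241, C(7)) = -59453/(-148) = -59453*(-1/148) = 59453/148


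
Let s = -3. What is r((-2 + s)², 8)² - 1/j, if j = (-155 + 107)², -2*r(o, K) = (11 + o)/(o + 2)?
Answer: 341/768 ≈ 0.44401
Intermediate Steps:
r(o, K) = -(11 + o)/(2*(2 + o)) (r(o, K) = -(11 + o)/(2*(o + 2)) = -(11 + o)/(2*(2 + o)))
j = 2304 (j = (-48)² = 2304)
r((-2 + s)², 8)² - 1/j = ((-11 - (-2 - 3)²)/(2*(2 + (-2 - 3)²)))² - 1/2304 = ((-11 - 1*(-5)²)/(2*(2 + (-5)²)))² - 1*1/2304 = ((-11 - 1*25)/(2*(2 + 25)))² - 1/2304 = ((½)*(-11 - 25)/27)² - 1/2304 = ((½)*(1/27)*(-36))² - 1/2304 = (-⅔)² - 1/2304 = 4/9 - 1/2304 = 341/768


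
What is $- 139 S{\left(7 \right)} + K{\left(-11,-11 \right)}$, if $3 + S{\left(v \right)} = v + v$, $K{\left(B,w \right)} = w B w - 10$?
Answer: $-2870$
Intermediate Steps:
$K{\left(B,w \right)} = -10 + B w^{2}$ ($K{\left(B,w \right)} = B w w - 10 = B w^{2} - 10 = -10 + B w^{2}$)
$S{\left(v \right)} = -3 + 2 v$ ($S{\left(v \right)} = -3 + \left(v + v\right) = -3 + 2 v$)
$- 139 S{\left(7 \right)} + K{\left(-11,-11 \right)} = - 139 \left(-3 + 2 \cdot 7\right) - \left(10 + 11 \left(-11\right)^{2}\right) = - 139 \left(-3 + 14\right) - 1341 = \left(-139\right) 11 - 1341 = -1529 - 1341 = -2870$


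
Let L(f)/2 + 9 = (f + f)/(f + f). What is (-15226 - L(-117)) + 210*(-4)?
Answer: -16050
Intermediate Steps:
L(f) = -16 (L(f) = -18 + 2*((f + f)/(f + f)) = -18 + 2*((2*f)/((2*f))) = -18 + 2*((2*f)*(1/(2*f))) = -18 + 2*1 = -18 + 2 = -16)
(-15226 - L(-117)) + 210*(-4) = (-15226 - 1*(-16)) + 210*(-4) = (-15226 + 16) - 840 = -15210 - 840 = -16050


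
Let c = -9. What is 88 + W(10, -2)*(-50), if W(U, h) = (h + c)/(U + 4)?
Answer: 891/7 ≈ 127.29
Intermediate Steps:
W(U, h) = (-9 + h)/(4 + U) (W(U, h) = (h - 9)/(U + 4) = (-9 + h)/(4 + U))
88 + W(10, -2)*(-50) = 88 + ((-9 - 2)/(4 + 10))*(-50) = 88 + (-11/14)*(-50) = 88 + ((1/14)*(-11))*(-50) = 88 - 11/14*(-50) = 88 + 275/7 = 891/7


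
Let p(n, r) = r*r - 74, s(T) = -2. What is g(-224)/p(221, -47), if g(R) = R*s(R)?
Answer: 64/305 ≈ 0.20984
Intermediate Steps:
p(n, r) = -74 + r² (p(n, r) = r² - 74 = -74 + r²)
g(R) = -2*R (g(R) = R*(-2) = -2*R)
g(-224)/p(221, -47) = (-2*(-224))/(-74 + (-47)²) = 448/(-74 + 2209) = 448/2135 = 448*(1/2135) = 64/305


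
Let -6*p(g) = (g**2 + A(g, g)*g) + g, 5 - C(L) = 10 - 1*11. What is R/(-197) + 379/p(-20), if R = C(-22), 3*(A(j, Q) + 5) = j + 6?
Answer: -677127/169420 ≈ -3.9967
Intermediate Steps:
C(L) = 6 (C(L) = 5 - (10 - 1*11) = 5 - (10 - 11) = 5 - 1*(-1) = 5 + 1 = 6)
A(j, Q) = -3 + j/3 (A(j, Q) = -5 + (j + 6)/3 = -5 + (6 + j)/3 = -5 + (2 + j/3) = -3 + j/3)
p(g) = -g/6 - g**2/6 - g*(-3 + g/3)/6 (p(g) = -((g**2 + (-3 + g/3)*g) + g)/6 = -((g**2 + g*(-3 + g/3)) + g)/6 = -(g + g**2 + g*(-3 + g/3))/6 = -g/6 - g**2/6 - g*(-3 + g/3)/6)
R = 6
R/(-197) + 379/p(-20) = 6/(-197) + 379/(((1/9)*(-20)*(3 - 2*(-20)))) = 6*(-1/197) + 379/(((1/9)*(-20)*(3 + 40))) = -6/197 + 379/(((1/9)*(-20)*43)) = -6/197 + 379/(-860/9) = -6/197 + 379*(-9/860) = -6/197 - 3411/860 = -677127/169420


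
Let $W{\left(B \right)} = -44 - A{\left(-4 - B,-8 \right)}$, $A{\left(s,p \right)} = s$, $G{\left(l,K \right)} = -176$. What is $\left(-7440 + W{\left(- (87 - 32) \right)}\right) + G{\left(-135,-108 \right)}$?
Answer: $-7711$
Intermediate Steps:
$W{\left(B \right)} = -40 + B$ ($W{\left(B \right)} = -44 - \left(-4 - B\right) = -44 + \left(4 + B\right) = -40 + B$)
$\left(-7440 + W{\left(- (87 - 32) \right)}\right) + G{\left(-135,-108 \right)} = \left(-7440 - \left(127 - 32\right)\right) - 176 = \left(-7440 - 95\right) - 176 = -7535 - 176 = -7711$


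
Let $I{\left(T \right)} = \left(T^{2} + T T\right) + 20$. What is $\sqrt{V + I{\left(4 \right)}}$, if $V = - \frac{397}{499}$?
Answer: $\frac{3 \sqrt{1416661}}{499} \approx 7.1557$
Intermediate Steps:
$V = - \frac{397}{499}$ ($V = \left(-397\right) \frac{1}{499} = - \frac{397}{499} \approx -0.79559$)
$I{\left(T \right)} = 20 + 2 T^{2}$ ($I{\left(T \right)} = \left(T^{2} + T^{2}\right) + 20 = 2 T^{2} + 20 = 20 + 2 T^{2}$)
$\sqrt{V + I{\left(4 \right)}} = \sqrt{- \frac{397}{499} + \left(20 + 2 \cdot 4^{2}\right)} = \sqrt{- \frac{397}{499} + \left(20 + 2 \cdot 16\right)} = \sqrt{- \frac{397}{499} + \left(20 + 32\right)} = \sqrt{- \frac{397}{499} + 52} = \sqrt{\frac{25551}{499}} = \frac{3 \sqrt{1416661}}{499}$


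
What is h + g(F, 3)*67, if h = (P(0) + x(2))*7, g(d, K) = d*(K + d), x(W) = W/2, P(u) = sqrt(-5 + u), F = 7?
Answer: 4697 + 7*I*sqrt(5) ≈ 4697.0 + 15.652*I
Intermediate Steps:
x(W) = W/2 (x(W) = W*(1/2) = W/2)
h = 7 + 7*I*sqrt(5) (h = (sqrt(-5 + 0) + (1/2)*2)*7 = (sqrt(-5) + 1)*7 = (I*sqrt(5) + 1)*7 = (1 + I*sqrt(5))*7 = 7 + 7*I*sqrt(5) ≈ 7.0 + 15.652*I)
h + g(F, 3)*67 = (7 + 7*I*sqrt(5)) + (7*(3 + 7))*67 = (7 + 7*I*sqrt(5)) + (7*10)*67 = (7 + 7*I*sqrt(5)) + 70*67 = (7 + 7*I*sqrt(5)) + 4690 = 4697 + 7*I*sqrt(5)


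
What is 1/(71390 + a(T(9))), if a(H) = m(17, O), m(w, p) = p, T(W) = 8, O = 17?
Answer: 1/71407 ≈ 1.4004e-5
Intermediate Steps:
a(H) = 17
1/(71390 + a(T(9))) = 1/(71390 + 17) = 1/71407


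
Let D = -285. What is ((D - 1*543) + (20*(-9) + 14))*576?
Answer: -572544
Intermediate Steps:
((D - 1*543) + (20*(-9) + 14))*576 = ((-285 - 1*543) + (20*(-9) + 14))*576 = ((-285 - 543) + (-180 + 14))*576 = (-828 - 166)*576 = -994*576 = -572544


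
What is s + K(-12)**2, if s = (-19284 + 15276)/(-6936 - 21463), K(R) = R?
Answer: 4093464/28399 ≈ 144.14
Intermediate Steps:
s = 4008/28399 (s = -4008/(-28399) = -4008*(-1/28399) = 4008/28399 ≈ 0.14113)
s + K(-12)**2 = 4008/28399 + (-12)**2 = 4008/28399 + 144 = 4093464/28399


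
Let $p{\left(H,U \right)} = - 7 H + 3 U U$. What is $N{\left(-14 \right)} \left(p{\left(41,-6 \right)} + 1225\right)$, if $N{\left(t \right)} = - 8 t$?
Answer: $117152$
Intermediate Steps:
$p{\left(H,U \right)} = - 7 H + 3 U^{2}$
$N{\left(-14 \right)} \left(p{\left(41,-6 \right)} + 1225\right) = \left(-8\right) \left(-14\right) \left(\left(\left(-7\right) 41 + 3 \left(-6\right)^{2}\right) + 1225\right) = 112 \left(\left(-287 + 3 \cdot 36\right) + 1225\right) = 112 \left(\left(-287 + 108\right) + 1225\right) = 112 \left(-179 + 1225\right) = 112 \cdot 1046 = 117152$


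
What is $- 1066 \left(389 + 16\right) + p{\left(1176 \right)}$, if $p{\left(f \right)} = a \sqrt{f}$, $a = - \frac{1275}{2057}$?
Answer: $-431730 - \frac{1050 \sqrt{6}}{121} \approx -4.3175 \cdot 10^{5}$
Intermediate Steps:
$a = - \frac{75}{121}$ ($a = \left(-1275\right) \frac{1}{2057} = - \frac{75}{121} \approx -0.61983$)
$p{\left(f \right)} = - \frac{75 \sqrt{f}}{121}$
$- 1066 \left(389 + 16\right) + p{\left(1176 \right)} = - 1066 \left(389 + 16\right) - \frac{75 \sqrt{1176}}{121} = \left(-1066\right) 405 - \frac{75 \cdot 14 \sqrt{6}}{121} = -431730 - \frac{1050 \sqrt{6}}{121}$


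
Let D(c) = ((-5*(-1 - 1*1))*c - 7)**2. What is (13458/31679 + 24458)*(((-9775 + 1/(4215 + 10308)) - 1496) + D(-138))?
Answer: 21520743685777910200/460074117 ≈ 4.6777e+10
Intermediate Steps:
D(c) = (-7 + 10*c)**2 (D(c) = ((-5*(-1 - 1))*c - 7)**2 = ((-5*(-2))*c - 7)**2 = (10*c - 7)**2 = (-7 + 10*c)**2)
(13458/31679 + 24458)*(((-9775 + 1/(4215 + 10308)) - 1496) + D(-138)) = (13458/31679 + 24458)*(((-9775 + 1/(4215 + 10308)) - 1496) + (-7 + 10*(-138))**2) = (13458*(1/31679) + 24458)*(((-9775 + 1/14523) - 1496) + (-7 - 1380)**2) = (13458/31679 + 24458)*(((-9775 + 1/14523) - 1496) + (-1387)**2) = 774818440*((-141962324/14523 - 1496) + 1923769)/31679 = 774818440*(-163688732/14523 + 1923769)/31679 = (774818440/31679)*(27775208455/14523) = 21520743685777910200/460074117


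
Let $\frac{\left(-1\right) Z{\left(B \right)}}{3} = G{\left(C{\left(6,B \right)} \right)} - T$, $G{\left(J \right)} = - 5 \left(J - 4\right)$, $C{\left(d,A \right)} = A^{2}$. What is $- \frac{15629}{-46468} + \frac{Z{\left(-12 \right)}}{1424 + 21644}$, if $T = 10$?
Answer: $\frac{114876653}{267980956} \approx 0.42867$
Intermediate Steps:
$G{\left(J \right)} = 20 - 5 J$ ($G{\left(J \right)} = - 5 \left(-4 + J\right) = 20 - 5 J$)
$Z{\left(B \right)} = -30 + 15 B^{2}$ ($Z{\left(B \right)} = - 3 \left(\left(20 - 5 B^{2}\right) - 10\right) = - 3 \left(10 - 5 B^{2}\right) = -30 + 15 B^{2}$)
$- \frac{15629}{-46468} + \frac{Z{\left(-12 \right)}}{1424 + 21644} = - \frac{15629}{-46468} + \frac{-30 + 15 \left(-12\right)^{2}}{1424 + 21644} = \left(-15629\right) \left(- \frac{1}{46468}\right) + \frac{-30 + 15 \cdot 144}{23068} = \frac{15629}{46468} + \left(-30 + 2160\right) \frac{1}{23068} = \frac{15629}{46468} + 2130 \cdot \frac{1}{23068} = \frac{15629}{46468} + \frac{1065}{11534} = \frac{114876653}{267980956}$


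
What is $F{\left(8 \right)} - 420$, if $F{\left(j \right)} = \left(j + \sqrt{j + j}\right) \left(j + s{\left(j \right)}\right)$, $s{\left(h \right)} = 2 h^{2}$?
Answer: $1212$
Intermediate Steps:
$F{\left(j \right)} = \left(j + 2 j^{2}\right) \left(j + \sqrt{2} \sqrt{j}\right)$ ($F{\left(j \right)} = \left(j + \sqrt{j + j}\right) \left(j + 2 j^{2}\right) = \left(j + \sqrt{2 j}\right) \left(j + 2 j^{2}\right) = \left(j + \sqrt{2} \sqrt{j}\right) \left(j + 2 j^{2}\right) = \left(j + 2 j^{2}\right) \left(j + \sqrt{2} \sqrt{j}\right)$)
$F{\left(8 \right)} - 420 = \left(8^{2} + 2 \cdot 8^{3} + \sqrt{2} \cdot 8^{\frac{3}{2}} + 2 \sqrt{2} \cdot 8^{\frac{5}{2}}\right) - 420 = \left(64 + 2 \cdot 512 + \sqrt{2} \cdot 16 \sqrt{2} + 2 \sqrt{2} \cdot 128 \sqrt{2}\right) - 420 = \left(64 + 1024 + 32 + 512\right) - 420 = 1632 - 420 = 1212$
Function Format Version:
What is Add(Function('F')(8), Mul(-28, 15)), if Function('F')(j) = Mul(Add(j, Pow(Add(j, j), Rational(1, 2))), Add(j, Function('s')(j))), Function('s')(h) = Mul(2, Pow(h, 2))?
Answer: 1212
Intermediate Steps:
Function('F')(j) = Mul(Add(j, Mul(2, Pow(j, 2))), Add(j, Mul(Pow(2, Rational(1, 2)), Pow(j, Rational(1, 2))))) (Function('F')(j) = Mul(Add(j, Pow(Add(j, j), Rational(1, 2))), Add(j, Mul(2, Pow(j, 2)))) = Mul(Add(j, Pow(Mul(2, j), Rational(1, 2))), Add(j, Mul(2, Pow(j, 2)))) = Mul(Add(j, Mul(Pow(2, Rational(1, 2)), Pow(j, Rational(1, 2)))), Add(j, Mul(2, Pow(j, 2)))) = Mul(Add(j, Mul(2, Pow(j, 2))), Add(j, Mul(Pow(2, Rational(1, 2)), Pow(j, Rational(1, 2))))))
Add(Function('F')(8), Mul(-28, 15)) = Add(Add(Pow(8, 2), Mul(2, Pow(8, 3)), Mul(Pow(2, Rational(1, 2)), Pow(8, Rational(3, 2))), Mul(2, Pow(2, Rational(1, 2)), Pow(8, Rational(5, 2)))), Mul(-28, 15)) = Add(Add(64, Mul(2, 512), Mul(Pow(2, Rational(1, 2)), Mul(16, Pow(2, Rational(1, 2)))), Mul(2, Pow(2, Rational(1, 2)), Mul(128, Pow(2, Rational(1, 2))))), -420) = Add(Add(64, 1024, 32, 512), -420) = Add(1632, -420) = 1212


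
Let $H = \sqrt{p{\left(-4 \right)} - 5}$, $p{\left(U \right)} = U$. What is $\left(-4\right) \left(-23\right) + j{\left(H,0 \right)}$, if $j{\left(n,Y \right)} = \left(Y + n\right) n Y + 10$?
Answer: $102$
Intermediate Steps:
$H = 3 i$ ($H = \sqrt{-4 - 5} = \sqrt{-9} = 3 i \approx 3.0 i$)
$j{\left(n,Y \right)} = 10 + Y n \left(Y + n\right)$ ($j{\left(n,Y \right)} = n \left(Y + n\right) Y + 10 = Y n \left(Y + n\right) + 10 = 10 + Y n \left(Y + n\right)$)
$\left(-4\right) \left(-23\right) + j{\left(H,0 \right)} = \left(-4\right) \left(-23\right) + \left(10 + 0 \left(3 i\right)^{2} + 3 i 0^{2}\right) = 92 + \left(10 + 0 \left(-9\right) + 3 i 0\right) = 92 + \left(10 + 0 + 0\right) = 92 + 10 = 102$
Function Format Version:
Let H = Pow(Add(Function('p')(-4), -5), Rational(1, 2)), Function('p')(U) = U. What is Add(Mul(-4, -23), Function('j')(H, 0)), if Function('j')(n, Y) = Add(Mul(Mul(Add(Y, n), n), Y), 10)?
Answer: 102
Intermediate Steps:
H = Mul(3, I) (H = Pow(Add(-4, -5), Rational(1, 2)) = Pow(-9, Rational(1, 2)) = Mul(3, I) ≈ Mul(3.0000, I))
Function('j')(n, Y) = Add(10, Mul(Y, n, Add(Y, n))) (Function('j')(n, Y) = Add(Mul(Mul(n, Add(Y, n)), Y), 10) = Add(Mul(Y, n, Add(Y, n)), 10) = Add(10, Mul(Y, n, Add(Y, n))))
Add(Mul(-4, -23), Function('j')(H, 0)) = Add(Mul(-4, -23), Add(10, Mul(0, Pow(Mul(3, I), 2)), Mul(Mul(3, I), Pow(0, 2)))) = Add(92, Add(10, Mul(0, -9), Mul(Mul(3, I), 0))) = Add(92, Add(10, 0, 0)) = Add(92, 10) = 102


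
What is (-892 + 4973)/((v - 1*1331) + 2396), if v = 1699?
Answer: 4081/2764 ≈ 1.4765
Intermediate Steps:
(-892 + 4973)/((v - 1*1331) + 2396) = (-892 + 4973)/((1699 - 1*1331) + 2396) = 4081/((1699 - 1331) + 2396) = 4081/(368 + 2396) = 4081/2764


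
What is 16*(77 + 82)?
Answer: 2544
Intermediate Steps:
16*(77 + 82) = 16*159 = 2544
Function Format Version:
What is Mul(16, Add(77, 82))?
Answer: 2544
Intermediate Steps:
Mul(16, Add(77, 82)) = Mul(16, 159) = 2544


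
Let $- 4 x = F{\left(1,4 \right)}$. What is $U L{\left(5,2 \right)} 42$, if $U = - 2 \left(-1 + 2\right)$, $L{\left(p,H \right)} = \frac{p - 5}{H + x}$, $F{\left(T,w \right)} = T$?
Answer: $0$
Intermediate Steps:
$x = - \frac{1}{4}$ ($x = \left(- \frac{1}{4}\right) 1 = - \frac{1}{4} \approx -0.25$)
$L{\left(p,H \right)} = \frac{-5 + p}{- \frac{1}{4} + H}$ ($L{\left(p,H \right)} = \frac{p - 5}{H - \frac{1}{4}} = \frac{-5 + p}{- \frac{1}{4} + H}$)
$U = -2$ ($U = \left(-2\right) 1 = -2$)
$U L{\left(5,2 \right)} 42 = - 2 \frac{4 \left(-5 + 5\right)}{-1 + 4 \cdot 2} \cdot 42 = - 2 \cdot 4 \frac{1}{-1 + 8} \cdot 0 \cdot 42 = - 2 \cdot 4 \cdot \frac{1}{7} \cdot 0 \cdot 42 = \left(-2\right) 0 \cdot 42 = 0 \cdot 42 = 0$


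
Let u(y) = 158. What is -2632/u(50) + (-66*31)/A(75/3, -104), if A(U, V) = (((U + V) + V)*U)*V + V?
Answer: -313088785/18789992 ≈ -16.663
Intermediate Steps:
A(U, V) = V + U*V*(U + 2*V) (A(U, V) = ((U + 2*V)*U)*V + V = (U*(U + 2*V))*V + V = U*V*(U + 2*V) + V = V + U*V*(U + 2*V))
-2632/u(50) + (-66*31)/A(75/3, -104) = -2632/158 + (-66*31)/((-104*(1 + (75/3)² + 2*(75/3)*(-104)))) = -2632*1/158 - 2046*(-1/(104*(1 + (75*(⅓))² + 2*(75*(⅓))*(-104)))) = -1316/79 - 2046*(-1/(104*(1 + 25² + 2*25*(-104)))) = -1316/79 - 2046*(-1/(104*(1 + 625 - 5200))) = -1316/79 - 2046/((-104*(-4574))) = -1316/79 - 2046/475696 = -1316/79 - 2046*1/475696 = -1316/79 - 1023/237848 = -313088785/18789992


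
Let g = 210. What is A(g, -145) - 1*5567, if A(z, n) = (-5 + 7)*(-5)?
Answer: -5577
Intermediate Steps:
A(z, n) = -10 (A(z, n) = 2*(-5) = -10)
A(g, -145) - 1*5567 = -10 - 1*5567 = -10 - 5567 = -5577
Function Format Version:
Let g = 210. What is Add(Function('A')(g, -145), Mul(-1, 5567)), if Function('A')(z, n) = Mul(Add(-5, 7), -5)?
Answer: -5577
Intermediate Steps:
Function('A')(z, n) = -10 (Function('A')(z, n) = Mul(2, -5) = -10)
Add(Function('A')(g, -145), Mul(-1, 5567)) = Add(-10, Mul(-1, 5567)) = Add(-10, -5567) = -5577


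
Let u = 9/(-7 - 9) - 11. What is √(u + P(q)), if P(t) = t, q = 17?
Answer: √87/4 ≈ 2.3318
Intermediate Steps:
u = -185/16 (u = 9/(-16) - 11 = 9*(-1/16) - 11 = -9/16 - 11 = -185/16 ≈ -11.563)
√(u + P(q)) = √(-185/16 + 17) = √(87/16) = √87/4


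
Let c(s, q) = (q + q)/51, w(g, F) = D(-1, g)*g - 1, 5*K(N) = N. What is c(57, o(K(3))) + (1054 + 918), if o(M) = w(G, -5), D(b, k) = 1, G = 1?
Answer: 1972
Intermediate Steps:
K(N) = N/5
w(g, F) = -1 + g (w(g, F) = 1*g - 1 = g - 1 = -1 + g)
o(M) = 0 (o(M) = -1 + 1 = 0)
c(s, q) = 2*q/51 (c(s, q) = (2*q)*(1/51) = 2*q/51)
c(57, o(K(3))) + (1054 + 918) = (2/51)*0 + (1054 + 918) = 0 + 1972 = 1972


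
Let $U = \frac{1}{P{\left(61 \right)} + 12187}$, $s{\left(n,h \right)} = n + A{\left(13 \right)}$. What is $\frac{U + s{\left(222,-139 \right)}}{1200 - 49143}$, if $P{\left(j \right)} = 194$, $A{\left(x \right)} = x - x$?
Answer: $- \frac{2748583}{593582283} \approx -0.0046305$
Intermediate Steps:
$A{\left(x \right)} = 0$
$s{\left(n,h \right)} = n$ ($s{\left(n,h \right)} = n + 0 = n$)
$U = \frac{1}{12381}$ ($U = \frac{1}{194 + 12187} = \frac{1}{12381} \approx 8.0769 \cdot 10^{-5}$)
$\frac{U + s{\left(222,-139 \right)}}{1200 - 49143} = \frac{\frac{1}{12381} + 222}{1200 - 49143} = \frac{2748583}{12381 \left(-47943\right)} = \frac{2748583}{12381} \left(- \frac{1}{47943}\right) = - \frac{2748583}{593582283}$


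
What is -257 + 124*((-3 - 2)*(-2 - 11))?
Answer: 7803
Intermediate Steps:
-257 + 124*((-3 - 2)*(-2 - 11)) = -257 + 124*(-5*(-13)) = -257 + 124*65 = -257 + 8060 = 7803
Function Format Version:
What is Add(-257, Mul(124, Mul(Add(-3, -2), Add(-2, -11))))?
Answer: 7803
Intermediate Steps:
Add(-257, Mul(124, Mul(Add(-3, -2), Add(-2, -11)))) = Add(-257, Mul(124, Mul(-5, -13))) = Add(-257, Mul(124, 65)) = Add(-257, 8060) = 7803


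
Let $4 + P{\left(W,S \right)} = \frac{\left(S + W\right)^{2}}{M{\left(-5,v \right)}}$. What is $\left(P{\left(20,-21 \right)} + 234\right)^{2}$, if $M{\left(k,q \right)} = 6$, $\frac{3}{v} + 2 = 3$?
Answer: $\frac{1907161}{36} \approx 52977.0$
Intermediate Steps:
$v = 3$ ($v = \frac{3}{-2 + 3} = \frac{3}{1} = 3 \cdot 1 = 3$)
$P{\left(W,S \right)} = -4 + \frac{\left(S + W\right)^{2}}{6}$
$\left(P{\left(20,-21 \right)} + 234\right)^{2} = \left(\left(-4 + \frac{\left(-21 + 20\right)^{2}}{6}\right) + 234\right)^{2} = \left(\left(-4 + \frac{\left(-1\right)^{2}}{6}\right) + 234\right)^{2} = \left(\left(-4 + \frac{1}{6} \cdot 1\right) + 234\right)^{2} = \left(\left(-4 + \frac{1}{6}\right) + 234\right)^{2} = \left(- \frac{23}{6} + 234\right)^{2} = \left(\frac{1381}{6}\right)^{2} = \frac{1907161}{36}$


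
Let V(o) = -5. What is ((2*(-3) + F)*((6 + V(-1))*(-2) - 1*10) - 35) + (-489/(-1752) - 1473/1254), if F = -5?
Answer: 11730127/122056 ≈ 96.104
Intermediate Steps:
((2*(-3) + F)*((6 + V(-1))*(-2) - 1*10) - 35) + (-489/(-1752) - 1473/1254) = ((2*(-3) - 5)*((6 - 5)*(-2) - 1*10) - 35) + (-489/(-1752) - 1473/1254) = ((-6 - 5)*(1*(-2) - 10) - 35) + (-489*(-1/1752) - 1473*1/1254) = (-11*(-2 - 10) - 35) + (163/584 - 491/418) = (-11*(-12) - 35) - 109305/122056 = (132 - 35) - 109305/122056 = 97 - 109305/122056 = 11730127/122056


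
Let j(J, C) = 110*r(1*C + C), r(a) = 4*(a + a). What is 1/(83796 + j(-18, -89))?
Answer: -1/72844 ≈ -1.3728e-5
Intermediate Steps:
r(a) = 8*a (r(a) = 4*(2*a) = 8*a)
j(J, C) = 1760*C (j(J, C) = 110*(8*(1*C + C)) = 110*(8*(C + C)) = 110*(8*(2*C)) = 110*(16*C) = 1760*C)
1/(83796 + j(-18, -89)) = 1/(83796 + 1760*(-89)) = 1/(83796 - 156640) = 1/(-72844) = -1/72844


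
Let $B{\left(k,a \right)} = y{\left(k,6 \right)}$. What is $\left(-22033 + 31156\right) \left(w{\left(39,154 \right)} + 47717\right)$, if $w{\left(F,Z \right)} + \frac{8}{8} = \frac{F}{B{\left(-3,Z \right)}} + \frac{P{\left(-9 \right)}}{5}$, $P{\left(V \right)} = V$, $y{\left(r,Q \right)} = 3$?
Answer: $\frac{2177076228}{5} \approx 4.3542 \cdot 10^{8}$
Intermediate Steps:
$B{\left(k,a \right)} = 3$
$w{\left(F,Z \right)} = - \frac{14}{5} + \frac{F}{3}$ ($w{\left(F,Z \right)} = -1 + \left(\frac{F}{3} - \frac{9}{5}\right) = -1 + \left(- \frac{9}{5} + \frac{F}{3}\right) = - \frac{14}{5} + \frac{F}{3}$)
$\left(-22033 + 31156\right) \left(w{\left(39,154 \right)} + 47717\right) = \left(-22033 + 31156\right) \left(\left(- \frac{14}{5} + \frac{1}{3} \cdot 39\right) + 47717\right) = 9123 \left(\left(- \frac{14}{5} + 13\right) + 47717\right) = 9123 \left(\frac{51}{5} + 47717\right) = 9123 \cdot \frac{238636}{5} = \frac{2177076228}{5}$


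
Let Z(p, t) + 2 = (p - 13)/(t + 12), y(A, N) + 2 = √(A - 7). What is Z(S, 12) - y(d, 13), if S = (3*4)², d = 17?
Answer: 131/24 - √10 ≈ 2.2961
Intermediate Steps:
y(A, N) = -2 + √(-7 + A) (y(A, N) = -2 + √(A - 7) = -2 + √(-7 + A))
S = 144 (S = 12² = 144)
Z(p, t) = -2 + (-13 + p)/(12 + t) (Z(p, t) = -2 + (p - 13)/(t + 12) = -2 + (-13 + p)/(12 + t))
Z(S, 12) - y(d, 13) = (-37 + 144 - 2*12)/(12 + 12) - (-2 + √(-7 + 17)) = (-37 + 144 - 24)/24 - (-2 + √10) = (1/24)*83 + (2 - √10) = 83/24 + (2 - √10) = 131/24 - √10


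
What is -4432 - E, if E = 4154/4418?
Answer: -9792365/2209 ≈ -4432.9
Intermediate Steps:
E = 2077/2209 (E = 4154*(1/4418) = 2077/2209 ≈ 0.94024)
-4432 - E = -4432 - 1*2077/2209 = -4432 - 2077/2209 = -9792365/2209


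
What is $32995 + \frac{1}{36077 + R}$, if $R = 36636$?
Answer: $\frac{2399165436}{72713} \approx 32995.0$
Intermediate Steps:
$32995 + \frac{1}{36077 + R} = 32995 + \frac{1}{36077 + 36636} = 32995 + \frac{1}{72713} = \frac{2399165436}{72713}$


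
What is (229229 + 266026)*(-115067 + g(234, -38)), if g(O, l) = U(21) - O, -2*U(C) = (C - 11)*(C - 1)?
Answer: -57152922255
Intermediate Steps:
U(C) = -(-1 + C)*(-11 + C)/2 (U(C) = -(C - 11)*(C - 1)/2 = -(-11 + C)*(-1 + C)/2 = -(-1 + C)*(-11 + C)/2)
g(O, l) = -100 - O (g(O, l) = (-11/2 + 6*21 - ½*21²) - O = (-11/2 + 126 - ½*441) - O = (-11/2 + 126 - 441/2) - O = -100 - O)
(229229 + 266026)*(-115067 + g(234, -38)) = (229229 + 266026)*(-115067 + (-100 - 1*234)) = 495255*(-115067 + (-100 - 234)) = 495255*(-115067 - 334) = 495255*(-115401) = -57152922255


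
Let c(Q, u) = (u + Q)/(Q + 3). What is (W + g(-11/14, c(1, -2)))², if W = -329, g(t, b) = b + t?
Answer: 85396081/784 ≈ 1.0892e+5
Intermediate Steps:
c(Q, u) = (Q + u)/(3 + Q)
(W + g(-11/14, c(1, -2)))² = (-329 + ((1 - 2)/(3 + 1) - 11/14))² = (-329 + (-1/4 - 11*1/14))² = (-329 + ((¼)*(-1) - 11/14))² = (-329 + (-¼ - 11/14))² = (-329 - 29/28)² = (-9241/28)² = 85396081/784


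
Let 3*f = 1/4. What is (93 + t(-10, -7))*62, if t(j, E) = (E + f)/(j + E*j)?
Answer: 2073187/360 ≈ 5758.9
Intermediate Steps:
f = 1/12 (f = (⅓)/4 = (⅓)*(¼) = 1/12 ≈ 0.083333)
t(j, E) = (1/12 + E)/(j + E*j) (t(j, E) = (E + 1/12)/(j + E*j) = (1/12 + E)/(j + E*j))
(93 + t(-10, -7))*62 = (93 + (1/12 - 7)/((-10)*(1 - 7)))*62 = (93 - ⅒*(-83/12)/(-6))*62 = (93 - ⅒*(-⅙)*(-83/12))*62 = (93 - 83/720)*62 = (66877/720)*62 = 2073187/360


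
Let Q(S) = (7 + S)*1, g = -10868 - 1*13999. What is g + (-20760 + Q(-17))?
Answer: -45637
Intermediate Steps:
g = -24867 (g = -10868 - 13999 = -24867)
Q(S) = 7 + S
g + (-20760 + Q(-17)) = -24867 + (-20760 + (7 - 17)) = -24867 + (-20760 - 10) = -24867 - 20770 = -45637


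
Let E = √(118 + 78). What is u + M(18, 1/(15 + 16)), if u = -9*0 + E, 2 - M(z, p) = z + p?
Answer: -63/31 ≈ -2.0323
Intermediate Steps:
M(z, p) = 2 - p - z (M(z, p) = 2 - (z + p) = 2 - (p + z) = 2 + (-p - z) = 2 - p - z)
E = 14 (E = √196 = 14)
u = 14 (u = -9*0 + 14 = 0 + 14 = 14)
u + M(18, 1/(15 + 16)) = 14 + (2 - 1/(15 + 16) - 1*18) = 14 + (2 - 1/31 - 18) = 14 - 497/31 = -63/31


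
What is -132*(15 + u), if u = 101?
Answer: -15312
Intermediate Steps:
-132*(15 + u) = -132*(15 + 101) = -132*116 = -15312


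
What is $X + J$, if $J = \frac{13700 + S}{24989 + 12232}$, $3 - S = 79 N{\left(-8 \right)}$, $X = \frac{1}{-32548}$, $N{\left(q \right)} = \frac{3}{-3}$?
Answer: $\frac{149513105}{403823036} \approx 0.37024$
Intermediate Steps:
$N{\left(q \right)} = -1$ ($N{\left(q \right)} = 3 \left(- \frac{1}{3}\right) = -1$)
$X = - \frac{1}{32548} \approx -3.0724 \cdot 10^{-5}$
$S = 82$ ($S = 3 - 79 \left(-1\right) = 3 - -79 = 3 + 79 = 82$)
$J = \frac{4594}{12407}$ ($J = \frac{13700 + 82}{24989 + 12232} = \frac{13782}{37221} = 13782 \cdot \frac{1}{37221} = \frac{4594}{12407} \approx 0.37028$)
$X + J = - \frac{1}{32548} + \frac{4594}{12407} = \frac{149513105}{403823036}$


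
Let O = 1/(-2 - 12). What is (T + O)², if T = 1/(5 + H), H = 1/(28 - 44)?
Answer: 21025/1223236 ≈ 0.017188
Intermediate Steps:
H = -1/16 (H = 1/(-16) = -1/16 ≈ -0.062500)
O = -1/14 (O = 1/(-14) = -1/14 ≈ -0.071429)
T = 16/79 (T = 1/(5 - 1/16) = 1/(79/16) = 16/79 ≈ 0.20253)
(T + O)² = (16/79 - 1/14)² = (145/1106)² = 21025/1223236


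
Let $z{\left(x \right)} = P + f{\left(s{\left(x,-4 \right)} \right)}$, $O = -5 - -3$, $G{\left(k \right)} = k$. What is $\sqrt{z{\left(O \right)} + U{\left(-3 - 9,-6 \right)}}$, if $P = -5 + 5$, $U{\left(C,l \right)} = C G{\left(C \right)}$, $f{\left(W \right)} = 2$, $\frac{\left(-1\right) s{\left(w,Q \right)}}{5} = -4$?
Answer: $\sqrt{146} \approx 12.083$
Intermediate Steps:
$s{\left(w,Q \right)} = 20$ ($s{\left(w,Q \right)} = \left(-5\right) \left(-4\right) = 20$)
$U{\left(C,l \right)} = C^{2}$ ($U{\left(C,l \right)} = C C = C^{2}$)
$P = 0$
$O = -2$ ($O = -5 + 3 = -2$)
$z{\left(x \right)} = 2$ ($z{\left(x \right)} = 0 + 2 = 2$)
$\sqrt{z{\left(O \right)} + U{\left(-3 - 9,-6 \right)}} = \sqrt{2 + \left(-3 - 9\right)^{2}} = \sqrt{2 + \left(-12\right)^{2}} = \sqrt{2 + 144} = \sqrt{146}$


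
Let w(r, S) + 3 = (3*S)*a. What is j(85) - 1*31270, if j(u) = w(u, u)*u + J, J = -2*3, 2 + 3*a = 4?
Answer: -17081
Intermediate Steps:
a = 2/3 (a = -2/3 + (1/3)*4 = -2/3 + 4/3 = 2/3 ≈ 0.66667)
w(r, S) = -3 + 2*S (w(r, S) = -3 + (3*S)*(2/3) = -3 + 2*S)
J = -6
j(u) = -6 + u*(-3 + 2*u) (j(u) = (-3 + 2*u)*u - 6 = u*(-3 + 2*u) - 6 = -6 + u*(-3 + 2*u))
j(85) - 1*31270 = (-6 + 85*(-3 + 2*85)) - 1*31270 = (-6 + 85*(-3 + 170)) - 31270 = (-6 + 85*167) - 31270 = (-6 + 14195) - 31270 = 14189 - 31270 = -17081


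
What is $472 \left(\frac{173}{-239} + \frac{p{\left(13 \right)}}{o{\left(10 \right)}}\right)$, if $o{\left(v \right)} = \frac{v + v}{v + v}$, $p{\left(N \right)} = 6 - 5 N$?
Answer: $- \frac{6737328}{239} \approx -28190.0$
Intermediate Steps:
$o{\left(v \right)} = 1$ ($o{\left(v \right)} = \frac{2 v}{2 v} = 2 v \frac{1}{2 v} = 1$)
$472 \left(\frac{173}{-239} + \frac{p{\left(13 \right)}}{o{\left(10 \right)}}\right) = 472 \left(\frac{173}{-239} + \frac{6 - 65}{1}\right) = 472 \left(173 \left(- \frac{1}{239}\right) + \left(6 - 65\right) 1\right) = 472 \left(- \frac{173}{239} - 59\right) = 472 \left(- \frac{14274}{239}\right) = - \frac{6737328}{239}$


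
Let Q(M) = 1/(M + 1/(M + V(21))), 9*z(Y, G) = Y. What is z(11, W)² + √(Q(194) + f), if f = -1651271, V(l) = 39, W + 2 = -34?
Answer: 121/81 + 2*I*√843515133216085/45203 ≈ 1.4938 + 1285.0*I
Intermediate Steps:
W = -36 (W = -2 - 34 = -36)
z(Y, G) = Y/9
Q(M) = 1/(M + 1/(39 + M)) (Q(M) = 1/(M + 1/(M + 39)) = 1/(M + 1/(39 + M)))
z(11, W)² + √(Q(194) + f) = ((⅑)*11)² + √((39 + 194)/(1 + 194² + 39*194) - 1651271) = (11/9)² + √(233/(1 + 37636 + 7566) - 1651271) = 121/81 + √(233/45203 - 1651271) = 121/81 + √(-74642402780/45203) = 121/81 + 2*I*√843515133216085/45203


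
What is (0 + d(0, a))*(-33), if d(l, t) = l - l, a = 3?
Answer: 0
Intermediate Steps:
d(l, t) = 0
(0 + d(0, a))*(-33) = (0 + 0)*(-33) = 0*(-33) = 0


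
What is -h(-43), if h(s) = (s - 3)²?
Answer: -2116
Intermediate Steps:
h(s) = (-3 + s)²
-h(-43) = -(-3 - 43)² = -1*(-46)² = -1*2116 = -2116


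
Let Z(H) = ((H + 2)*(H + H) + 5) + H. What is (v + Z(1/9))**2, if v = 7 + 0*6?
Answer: 1038361/6561 ≈ 158.26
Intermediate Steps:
v = 7 (v = 7 + 0 = 7)
Z(H) = 5 + H + 2*H*(2 + H) (Z(H) = ((2 + H)*(2*H) + 5) + H = (2*H*(2 + H) + 5) + H = (5 + 2*H*(2 + H)) + H = 5 + H + 2*H*(2 + H))
(v + Z(1/9))**2 = (7 + (5 + 2*(1/9)**2 + 5/9))**2 = (7 + (5 + 2*(1/9)**2 + 5*(1/9)))**2 = (7 + (5 + 2*(1/81) + 5/9))**2 = (7 + (5 + 2/81 + 5/9))**2 = (7 + 452/81)**2 = (1019/81)**2 = 1038361/6561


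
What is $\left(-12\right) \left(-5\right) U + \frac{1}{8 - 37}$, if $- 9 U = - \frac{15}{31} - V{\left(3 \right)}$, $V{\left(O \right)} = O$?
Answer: $\frac{20849}{899} \approx 23.191$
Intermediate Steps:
$U = \frac{12}{31}$ ($U = - \frac{- \frac{15}{31} - 3}{9} = \left(- \frac{1}{9}\right) \left(- \frac{108}{31}\right) = \frac{12}{31} \approx 0.3871$)
$\left(-12\right) \left(-5\right) U + \frac{1}{8 - 37} = \left(-12\right) \left(-5\right) \frac{12}{31} + \frac{1}{8 - 37} = 60 \cdot \frac{12}{31} + \frac{1}{-29} = \frac{720}{31} - \frac{1}{29} = \frac{20849}{899}$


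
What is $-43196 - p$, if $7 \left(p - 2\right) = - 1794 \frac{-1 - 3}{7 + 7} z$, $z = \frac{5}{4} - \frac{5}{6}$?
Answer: $- \frac{2118197}{49} \approx -43229.0$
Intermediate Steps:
$z = \frac{5}{12}$ ($z = 5 \cdot \frac{1}{4} - \frac{5}{6} = \frac{5}{4} - \frac{5}{6} = \frac{5}{12} \approx 0.41667$)
$p = \frac{1593}{49}$ ($p = 2 + \frac{\left(-1794\right) \frac{-1 - 3}{7 + 7} \cdot \frac{5}{12}}{7} = 2 + \frac{\left(-1794\right) - \frac{4}{14} \cdot \frac{5}{12}}{7} = 2 + \frac{\left(-1794\right) \left(-4\right) \frac{1}{14} \cdot \frac{5}{12}}{7} = 2 + \frac{\left(-1794\right) \left(\left(- \frac{2}{7}\right) \frac{5}{12}\right)}{7} = 2 + \frac{\left(-1794\right) \left(- \frac{5}{42}\right)}{7} = 2 + \frac{1}{7} \cdot \frac{1495}{7} = 2 + \frac{1495}{49} = \frac{1593}{49} \approx 32.51$)
$-43196 - p = -43196 - \frac{1593}{49} = - \frac{2118197}{49}$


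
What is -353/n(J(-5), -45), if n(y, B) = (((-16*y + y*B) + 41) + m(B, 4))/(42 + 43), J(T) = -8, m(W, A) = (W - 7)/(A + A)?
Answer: -12002/209 ≈ -57.426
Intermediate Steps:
m(W, A) = (-7 + W)/(2*A) (m(W, A) = (-7 + W)/((2*A)) = (-7 + W)*(1/(2*A)) = (-7 + W)/(2*A))
n(y, B) = 321/680 - 16*y/85 + B/680 + B*y/85 (n(y, B) = (((-16*y + y*B) + 41) + (1/2)*(-7 + B)/4)/(42 + 43) = (((-16*y + B*y) + 41) + (1/2)*(1/4)*(-7 + B))/85 = ((41 - 16*y + B*y) + (-7/8 + B/8))*(1/85) = (321/8 - 16*y + B/8 + B*y)*(1/85) = 321/680 - 16*y/85 + B/680 + B*y/85)
-353/n(J(-5), -45) = -353/(321/680 - 16/85*(-8) + (1/680)*(-45) + (1/85)*(-45)*(-8)) = -353/(321/680 + 128/85 - 9/136 + 72/17) = -353/209/34 = -353*34/209 = -12002/209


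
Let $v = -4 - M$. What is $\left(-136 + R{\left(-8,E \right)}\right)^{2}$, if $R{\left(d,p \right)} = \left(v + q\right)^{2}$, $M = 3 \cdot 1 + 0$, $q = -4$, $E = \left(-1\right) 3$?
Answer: $225$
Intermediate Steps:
$E = -3$
$M = 3$ ($M = 3 + 0 = 3$)
$v = -7$ ($v = -4 - 3 = -7$)
$R{\left(d,p \right)} = 121$ ($R{\left(d,p \right)} = \left(-7 - 4\right)^{2} = \left(-11\right)^{2} = 121$)
$\left(-136 + R{\left(-8,E \right)}\right)^{2} = \left(-136 + 121\right)^{2} = \left(-15\right)^{2} = 225$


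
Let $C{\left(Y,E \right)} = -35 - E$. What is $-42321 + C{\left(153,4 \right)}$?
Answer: $-42360$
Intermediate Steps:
$-42321 + C{\left(153,4 \right)} = -42321 - 39 = -42360$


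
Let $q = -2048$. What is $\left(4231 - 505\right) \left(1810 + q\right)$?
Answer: $-886788$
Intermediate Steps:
$\left(4231 - 505\right) \left(1810 + q\right) = \left(4231 - 505\right) \left(1810 - 2048\right) = 3726 \left(-238\right) = -886788$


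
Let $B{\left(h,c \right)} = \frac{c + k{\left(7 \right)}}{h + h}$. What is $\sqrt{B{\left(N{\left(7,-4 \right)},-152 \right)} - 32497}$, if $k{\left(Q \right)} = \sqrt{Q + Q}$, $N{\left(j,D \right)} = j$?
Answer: $\frac{\sqrt{-6371540 + 14 \sqrt{14}}}{14} \approx 180.3 i$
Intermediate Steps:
$k{\left(Q \right)} = \sqrt{2} \sqrt{Q}$ ($k{\left(Q \right)} = \sqrt{2 Q} = \sqrt{2} \sqrt{Q}$)
$B{\left(h,c \right)} = \frac{c + \sqrt{14}}{2 h}$ ($B{\left(h,c \right)} = \frac{c + \sqrt{2} \sqrt{7}}{h + h} = \frac{c + \sqrt{14}}{2 h}$)
$\sqrt{B{\left(N{\left(7,-4 \right)},-152 \right)} - 32497} = \sqrt{\frac{-152 + \sqrt{14}}{2 \cdot 7} - 32497} = \sqrt{\frac{1}{2} \cdot \frac{1}{7} \left(-152 + \sqrt{14}\right) - 32497} = \sqrt{\left(- \frac{76}{7} + \frac{\sqrt{14}}{14}\right) - 32497} = \sqrt{- \frac{227555}{7} + \frac{\sqrt{14}}{14}}$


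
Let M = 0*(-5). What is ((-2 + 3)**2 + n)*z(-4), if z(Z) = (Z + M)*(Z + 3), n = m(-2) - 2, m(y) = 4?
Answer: 12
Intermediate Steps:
M = 0
n = 2 (n = 4 - 2 = 2)
z(Z) = Z*(3 + Z) (z(Z) = (Z + 0)*(Z + 3) = Z*(3 + Z))
((-2 + 3)**2 + n)*z(-4) = ((-2 + 3)**2 + 2)*(-4*(3 - 4)) = (1**2 + 2)*(-4*(-1)) = (1 + 2)*4 = 3*4 = 12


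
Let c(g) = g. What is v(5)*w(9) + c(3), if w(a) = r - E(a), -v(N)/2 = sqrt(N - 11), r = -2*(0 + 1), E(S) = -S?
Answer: 3 - 14*I*sqrt(6) ≈ 3.0 - 34.293*I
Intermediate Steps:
r = -2 (r = -2*1 = -2)
v(N) = -2*sqrt(-11 + N) (v(N) = -2*sqrt(N - 11) = -2*sqrt(-11 + N))
w(a) = -2 + a (w(a) = -2 - (-1)*a = -2 + a)
v(5)*w(9) + c(3) = (-2*sqrt(-11 + 5))*(-2 + 9) + 3 = -2*I*sqrt(6)*7 + 3 = -14*I*sqrt(6) + 3 = 3 - 14*I*sqrt(6)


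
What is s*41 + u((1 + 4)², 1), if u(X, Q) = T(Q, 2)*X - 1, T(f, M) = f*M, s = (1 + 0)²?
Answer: 90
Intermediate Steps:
s = 1 (s = 1² = 1)
T(f, M) = M*f
u(X, Q) = -1 + 2*Q*X (u(X, Q) = (2*Q)*X - 1 = 2*Q*X - 1 = -1 + 2*Q*X)
s*41 + u((1 + 4)², 1) = 1*41 + (-1 + 2*1*(1 + 4)²) = 41 + (-1 + 2*1*5²) = 41 + (-1 + 2*1*25) = 41 + (-1 + 50) = 41 + 49 = 90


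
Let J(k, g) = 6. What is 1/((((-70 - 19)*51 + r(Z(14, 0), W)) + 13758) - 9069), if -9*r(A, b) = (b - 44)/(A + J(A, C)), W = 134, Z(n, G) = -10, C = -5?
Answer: 2/305 ≈ 0.0065574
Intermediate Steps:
r(A, b) = -(-44 + b)/(9*(6 + A)) (r(A, b) = -(b - 44)/(9*(A + 6)) = -(-44 + b)/(9*(6 + A)))
1/((((-70 - 19)*51 + r(Z(14, 0), W)) + 13758) - 9069) = 1/((((-70 - 19)*51 + (44 - 1*134)/(9*(6 - 10))) + 13758) - 9069) = 1/(((-89*51 + (⅑)*(44 - 134)/(-4)) + 13758) - 9069) = 1/(((-4539 + (⅑)*(-¼)*(-90)) + 13758) - 9069) = 1/(((-4539 + 5/2) + 13758) - 9069) = 1/((-9073/2 + 13758) - 9069) = 1/(18443/2 - 9069) = 1/(305/2) = 2/305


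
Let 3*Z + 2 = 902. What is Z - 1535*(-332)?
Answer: 509920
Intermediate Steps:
Z = 300 (Z = -⅔ + (⅓)*902 = -⅔ + 902/3 = 300)
Z - 1535*(-332) = 300 - 1535*(-332) = 300 + 509620 = 509920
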